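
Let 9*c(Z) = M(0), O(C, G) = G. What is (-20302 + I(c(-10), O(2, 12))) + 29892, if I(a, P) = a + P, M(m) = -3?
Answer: 28805/3 ≈ 9601.7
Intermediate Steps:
c(Z) = -1/3 (c(Z) = (1/9)*(-3) = -1/3)
I(a, P) = P + a
(-20302 + I(c(-10), O(2, 12))) + 29892 = (-20302 + (12 - 1/3)) + 29892 = (-20302 + 35/3) + 29892 = -60871/3 + 29892 = 28805/3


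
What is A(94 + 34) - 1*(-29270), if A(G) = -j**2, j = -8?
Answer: 29206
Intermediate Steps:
A(G) = -64 (A(G) = -1*(-8)**2 = -1*64 = -64)
A(94 + 34) - 1*(-29270) = -64 - 1*(-29270) = -64 + 29270 = 29206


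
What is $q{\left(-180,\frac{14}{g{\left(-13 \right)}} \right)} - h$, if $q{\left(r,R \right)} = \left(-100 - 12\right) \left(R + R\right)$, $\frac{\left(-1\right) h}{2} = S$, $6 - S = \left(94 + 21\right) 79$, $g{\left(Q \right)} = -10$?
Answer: $- \frac{89222}{5} \approx -17844.0$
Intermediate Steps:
$S = -9079$ ($S = 6 - \left(94 + 21\right) 79 = 6 - 115 \cdot 79 = 6 - 9085 = -9079$)
$h = 18158$ ($h = \left(-2\right) \left(-9079\right) = 18158$)
$q{\left(r,R \right)} = - 224 R$ ($q{\left(r,R \right)} = - 112 \cdot 2 R = - 224 R$)
$q{\left(-180,\frac{14}{g{\left(-13 \right)}} \right)} - h = - 224 \frac{14}{-10} - 18158 = - 224 \cdot 14 \left(- \frac{1}{10}\right) - 18158 = \left(-224\right) \left(- \frac{7}{5}\right) - 18158 = \frac{1568}{5} - 18158 = - \frac{89222}{5}$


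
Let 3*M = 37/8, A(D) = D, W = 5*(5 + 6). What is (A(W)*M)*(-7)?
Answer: -14245/24 ≈ -593.54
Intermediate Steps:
W = 55 (W = 5*11 = 55)
M = 37/24 (M = (37/8)/3 = (37*(⅛))/3 = (⅓)*(37/8) = 37/24 ≈ 1.5417)
(A(W)*M)*(-7) = (55*(37/24))*(-7) = (2035/24)*(-7) = -14245/24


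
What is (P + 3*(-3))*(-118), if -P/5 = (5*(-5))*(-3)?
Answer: 45312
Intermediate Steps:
P = -375 (P = -5*5*(-5)*(-3) = -(-125)*(-3) = -5*75 = -375)
(P + 3*(-3))*(-118) = (-375 + 3*(-3))*(-118) = (-375 - 9)*(-118) = -384*(-118) = 45312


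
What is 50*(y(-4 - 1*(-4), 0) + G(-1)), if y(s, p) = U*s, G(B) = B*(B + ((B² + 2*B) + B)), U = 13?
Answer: 150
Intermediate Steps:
G(B) = B*(B² + 4*B) (G(B) = B*(B + (B² + 3*B)) = B*(B² + 4*B))
y(s, p) = 13*s
50*(y(-4 - 1*(-4), 0) + G(-1)) = 50*(13*(-4 - 1*(-4)) + (-1)²*(4 - 1)) = 50*(13*(-4 + 4) + 1*3) = 50*(13*0 + 3) = 50*(0 + 3) = 50*3 = 150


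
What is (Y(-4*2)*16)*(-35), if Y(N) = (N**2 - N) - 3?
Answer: -38640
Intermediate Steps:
Y(N) = -3 + N**2 - N
(Y(-4*2)*16)*(-35) = ((-3 + (-4*2)**2 - (-4)*2)*16)*(-35) = ((-3 + (-8)**2 - 1*(-8))*16)*(-35) = ((-3 + 64 + 8)*16)*(-35) = (69*16)*(-35) = 1104*(-35) = -38640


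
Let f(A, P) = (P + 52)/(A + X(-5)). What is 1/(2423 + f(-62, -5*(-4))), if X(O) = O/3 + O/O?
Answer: 47/113827 ≈ 0.00041291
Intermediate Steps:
X(O) = 1 + O/3 (X(O) = O*(⅓) + 1 = O/3 + 1 = 1 + O/3)
f(A, P) = (52 + P)/(-⅔ + A) (f(A, P) = (P + 52)/(A + (1 + (⅓)*(-5))) = (52 + P)/(A + (1 - 5/3)) = (52 + P)/(A - ⅔) = (52 + P)/(-⅔ + A))
1/(2423 + f(-62, -5*(-4))) = 1/(2423 + 3*(52 - 5*(-4))/(-2 + 3*(-62))) = 1/(2423 + 3*(52 + 20)/(-2 - 186)) = 1/(2423 + 3*72/(-188)) = 1/(2423 + 3*(-1/188)*72) = 1/(2423 - 54/47) = 1/(113827/47) = 47/113827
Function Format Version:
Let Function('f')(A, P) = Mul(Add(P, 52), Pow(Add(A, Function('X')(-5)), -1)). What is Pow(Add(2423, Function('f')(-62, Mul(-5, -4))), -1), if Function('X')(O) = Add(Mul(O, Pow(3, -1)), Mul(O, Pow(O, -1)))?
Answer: Rational(47, 113827) ≈ 0.00041291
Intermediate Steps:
Function('X')(O) = Add(1, Mul(Rational(1, 3), O)) (Function('X')(O) = Add(Mul(O, Rational(1, 3)), 1) = Add(Mul(Rational(1, 3), O), 1) = Add(1, Mul(Rational(1, 3), O)))
Function('f')(A, P) = Mul(Pow(Add(Rational(-2, 3), A), -1), Add(52, P)) (Function('f')(A, P) = Mul(Add(P, 52), Pow(Add(A, Add(1, Mul(Rational(1, 3), -5))), -1)) = Mul(Add(52, P), Pow(Add(A, Add(1, Rational(-5, 3))), -1)) = Mul(Add(52, P), Pow(Add(A, Rational(-2, 3)), -1)) = Mul(Add(52, P), Pow(Add(Rational(-2, 3), A), -1)) = Mul(Pow(Add(Rational(-2, 3), A), -1), Add(52, P)))
Pow(Add(2423, Function('f')(-62, Mul(-5, -4))), -1) = Pow(Add(2423, Mul(3, Pow(Add(-2, Mul(3, -62)), -1), Add(52, Mul(-5, -4)))), -1) = Pow(Add(2423, Mul(3, Pow(Add(-2, -186), -1), Add(52, 20))), -1) = Pow(Add(2423, Mul(3, Pow(-188, -1), 72)), -1) = Pow(Add(2423, Mul(3, Rational(-1, 188), 72)), -1) = Pow(Add(2423, Rational(-54, 47)), -1) = Pow(Rational(113827, 47), -1) = Rational(47, 113827)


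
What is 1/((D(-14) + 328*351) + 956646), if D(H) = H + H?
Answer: 1/1071746 ≈ 9.3306e-7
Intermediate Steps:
D(H) = 2*H
1/((D(-14) + 328*351) + 956646) = 1/((2*(-14) + 328*351) + 956646) = 1/((-28 + 115128) + 956646) = 1/(115100 + 956646) = 1/1071746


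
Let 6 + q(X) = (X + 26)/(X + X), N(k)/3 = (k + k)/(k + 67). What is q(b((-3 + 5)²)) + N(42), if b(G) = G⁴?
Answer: -87543/27904 ≈ -3.1373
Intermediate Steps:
N(k) = 6*k/(67 + k) (N(k) = 3*((k + k)/(k + 67)) = 3*((2*k)/(67 + k)) = 3*(2*k/(67 + k)) = 6*k/(67 + k))
q(X) = -6 + (26 + X)/(2*X) (q(X) = -6 + (X + 26)/(X + X) = -6 + (26 + X)/((2*X)) = -6 + (26 + X)*(1/(2*X)) = -6 + (26 + X)/(2*X))
q(b((-3 + 5)²)) + N(42) = (-11/2 + 13/(((-3 + 5)²)⁴)) + 6*42/(67 + 42) = (-11/2 + 13/((2²)⁴)) + 6*42/109 = (-11/2 + 13/(4⁴)) + 6*42*(1/109) = (-11/2 + 13/256) + 252/109 = -1395/256 + 252/109 = -87543/27904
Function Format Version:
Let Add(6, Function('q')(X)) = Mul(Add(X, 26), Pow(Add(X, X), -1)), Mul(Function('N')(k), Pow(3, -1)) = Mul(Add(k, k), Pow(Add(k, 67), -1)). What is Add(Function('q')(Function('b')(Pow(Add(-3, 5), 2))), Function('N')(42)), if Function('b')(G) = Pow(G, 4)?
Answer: Rational(-87543, 27904) ≈ -3.1373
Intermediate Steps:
Function('N')(k) = Mul(6, k, Pow(Add(67, k), -1)) (Function('N')(k) = Mul(3, Mul(Add(k, k), Pow(Add(k, 67), -1))) = Mul(3, Mul(Mul(2, k), Pow(Add(67, k), -1))) = Mul(3, Mul(2, k, Pow(Add(67, k), -1))) = Mul(6, k, Pow(Add(67, k), -1)))
Function('q')(X) = Add(-6, Mul(Rational(1, 2), Pow(X, -1), Add(26, X))) (Function('q')(X) = Add(-6, Mul(Add(X, 26), Pow(Add(X, X), -1))) = Add(-6, Mul(Add(26, X), Pow(Mul(2, X), -1))) = Add(-6, Mul(Add(26, X), Mul(Rational(1, 2), Pow(X, -1)))) = Add(-6, Mul(Rational(1, 2), Pow(X, -1), Add(26, X))))
Add(Function('q')(Function('b')(Pow(Add(-3, 5), 2))), Function('N')(42)) = Add(Add(Rational(-11, 2), Mul(13, Pow(Pow(Pow(Add(-3, 5), 2), 4), -1))), Mul(6, 42, Pow(Add(67, 42), -1))) = Add(Add(Rational(-11, 2), Mul(13, Pow(Pow(Pow(2, 2), 4), -1))), Mul(6, 42, Pow(109, -1))) = Add(Add(Rational(-11, 2), Mul(13, Pow(Pow(4, 4), -1))), Mul(6, 42, Rational(1, 109))) = Add(Add(Rational(-11, 2), Mul(13, Pow(256, -1))), Rational(252, 109)) = Add(Add(Rational(-11, 2), Mul(13, Rational(1, 256))), Rational(252, 109)) = Add(Add(Rational(-11, 2), Rational(13, 256)), Rational(252, 109)) = Add(Rational(-1395, 256), Rational(252, 109)) = Rational(-87543, 27904)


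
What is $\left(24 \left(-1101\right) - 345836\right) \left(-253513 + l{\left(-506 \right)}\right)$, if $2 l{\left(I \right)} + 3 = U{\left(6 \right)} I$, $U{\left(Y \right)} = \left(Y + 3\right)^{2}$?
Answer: $102002031950$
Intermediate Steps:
$U{\left(Y \right)} = \left(3 + Y\right)^{2}$
$l{\left(I \right)} = - \frac{3}{2} + \frac{81 I}{2}$ ($l{\left(I \right)} = - \frac{3}{2} + \frac{\left(3 + 6\right)^{2} I}{2} = - \frac{3}{2} + \frac{9^{2} I}{2} = - \frac{3}{2} + \frac{81 I}{2}$)
$\left(24 \left(-1101\right) - 345836\right) \left(-253513 + l{\left(-506 \right)}\right) = \left(24 \left(-1101\right) - 345836\right) \left(-253513 + \left(- \frac{3}{2} + \frac{81}{2} \left(-506\right)\right)\right) = \left(-26424 - 345836\right) \left(-253513 - \frac{40989}{2}\right) = - 372260 \left(-253513 - \frac{40989}{2}\right) = \left(-372260\right) \left(- \frac{548015}{2}\right) = 102002031950$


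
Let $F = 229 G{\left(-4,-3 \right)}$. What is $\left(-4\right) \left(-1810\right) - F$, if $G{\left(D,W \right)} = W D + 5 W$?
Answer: $7927$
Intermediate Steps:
$G{\left(D,W \right)} = 5 W + D W$ ($G{\left(D,W \right)} = D W + 5 W = 5 W + D W$)
$F = -687$ ($F = 229 \left(- 3 \left(5 - 4\right)\right) = 229 \left(\left(-3\right) 1\right) = 229 \left(-3\right) = -687$)
$\left(-4\right) \left(-1810\right) - F = \left(-4\right) \left(-1810\right) - -687 = 7240 + 687 = 7927$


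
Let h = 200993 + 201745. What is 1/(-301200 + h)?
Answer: 1/101538 ≈ 9.8485e-6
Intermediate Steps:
h = 402738
1/(-301200 + h) = 1/(-301200 + 402738) = 1/101538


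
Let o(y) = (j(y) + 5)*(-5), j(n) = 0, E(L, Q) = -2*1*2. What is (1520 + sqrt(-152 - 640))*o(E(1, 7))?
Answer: -38000 - 150*I*sqrt(22) ≈ -38000.0 - 703.56*I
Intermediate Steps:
E(L, Q) = -4 (E(L, Q) = -2*2 = -4)
o(y) = -25 (o(y) = (0 + 5)*(-5) = 5*(-5) = -25)
(1520 + sqrt(-152 - 640))*o(E(1, 7)) = (1520 + sqrt(-152 - 640))*(-25) = (1520 + sqrt(-792))*(-25) = (1520 + 6*I*sqrt(22))*(-25) = -38000 - 150*I*sqrt(22)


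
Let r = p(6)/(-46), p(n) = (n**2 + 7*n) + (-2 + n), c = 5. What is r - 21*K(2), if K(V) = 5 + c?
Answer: -4871/23 ≈ -211.78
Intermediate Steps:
K(V) = 10 (K(V) = 5 + 5 = 10)
p(n) = -2 + n**2 + 8*n
r = -41/23 (r = (-2 + 6**2 + 8*6)/(-46) = (-2 + 36 + 48)*(-1/46) = 82*(-1/46) = -41/23 ≈ -1.7826)
r - 21*K(2) = -41/23 - 21*10 = -41/23 - 210 = -4871/23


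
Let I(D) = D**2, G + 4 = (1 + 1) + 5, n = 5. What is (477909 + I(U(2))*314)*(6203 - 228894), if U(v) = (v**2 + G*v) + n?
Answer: -122159152269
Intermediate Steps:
G = 3 (G = -4 + ((1 + 1) + 5) = -4 + (2 + 5) = -4 + 7 = 3)
U(v) = 5 + v**2 + 3*v (U(v) = (v**2 + 3*v) + 5 = 5 + v**2 + 3*v)
(477909 + I(U(2))*314)*(6203 - 228894) = (477909 + (5 + 2**2 + 3*2)**2*314)*(6203 - 228894) = (477909 + (5 + 4 + 6)**2*314)*(-222691) = (477909 + 15**2*314)*(-222691) = (477909 + 225*314)*(-222691) = (477909 + 70650)*(-222691) = 548559*(-222691) = -122159152269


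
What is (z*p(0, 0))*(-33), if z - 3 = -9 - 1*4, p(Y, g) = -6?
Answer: -1980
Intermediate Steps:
z = -10 (z = 3 + (-9 - 1*4) = 3 + (-9 - 4) = 3 - 13 = -10)
(z*p(0, 0))*(-33) = -10*(-6)*(-33) = 60*(-33) = -1980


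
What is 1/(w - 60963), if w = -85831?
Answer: -1/146794 ≈ -6.8123e-6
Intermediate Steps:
1/(w - 60963) = 1/(-85831 - 60963) = 1/(-146794) = -1/146794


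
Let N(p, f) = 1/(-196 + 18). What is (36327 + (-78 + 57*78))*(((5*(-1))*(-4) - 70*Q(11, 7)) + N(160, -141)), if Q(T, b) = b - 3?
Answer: -1883405295/178 ≈ -1.0581e+7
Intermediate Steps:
Q(T, b) = -3 + b
N(p, f) = -1/178 (N(p, f) = 1/(-178) = -1/178)
(36327 + (-78 + 57*78))*(((5*(-1))*(-4) - 70*Q(11, 7)) + N(160, -141)) = (36327 + (-78 + 57*78))*(((5*(-1))*(-4) - 70*(-3 + 7)) - 1/178) = (36327 + (-78 + 4446))*((-5*(-4) - 70*4) - 1/178) = (36327 + 4368)*((20 - 280) - 1/178) = 40695*(-260 - 1/178) = 40695*(-46281/178) = -1883405295/178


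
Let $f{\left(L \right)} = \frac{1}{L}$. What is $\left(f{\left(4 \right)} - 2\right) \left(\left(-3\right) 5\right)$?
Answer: $\frac{105}{4} \approx 26.25$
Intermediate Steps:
$\left(f{\left(4 \right)} - 2\right) \left(\left(-3\right) 5\right) = \left(\frac{1}{4} - 2\right) \left(\left(-3\right) 5\right) = \left(\frac{1}{4} - 2\right) \left(-15\right) = \left(- \frac{7}{4}\right) \left(-15\right) = \frac{105}{4}$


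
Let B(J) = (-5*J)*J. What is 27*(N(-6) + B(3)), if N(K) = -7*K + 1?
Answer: -54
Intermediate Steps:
N(K) = 1 - 7*K
B(J) = -5*J**2
27*(N(-6) + B(3)) = 27*((1 - 7*(-6)) - 5*3**2) = 27*((1 + 42) - 5*9) = 27*(43 - 45) = 27*(-2) = -54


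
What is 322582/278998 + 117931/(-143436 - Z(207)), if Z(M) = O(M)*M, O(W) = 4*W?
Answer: 34328311543/43918749168 ≈ 0.78163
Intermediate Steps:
Z(M) = 4*M² (Z(M) = (4*M)*M = 4*M²)
322582/278998 + 117931/(-143436 - Z(207)) = 322582/278998 + 117931/(-143436 - 4*207²) = 322582*(1/278998) + 117931/(-143436 - 4*42849) = 161291/139499 + 117931/(-143436 - 1*171396) = 161291/139499 + 117931/(-143436 - 171396) = 161291/139499 + 117931/(-314832) = 161291/139499 + 117931*(-1/314832) = 161291/139499 - 117931/314832 = 34328311543/43918749168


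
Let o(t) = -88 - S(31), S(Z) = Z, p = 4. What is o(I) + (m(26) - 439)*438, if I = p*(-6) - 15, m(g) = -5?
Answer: -194591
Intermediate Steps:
I = -39 (I = 4*(-6) - 15 = -24 - 15 = -39)
o(t) = -119 (o(t) = -88 - 1*31 = -88 - 31 = -119)
o(I) + (m(26) - 439)*438 = -119 + (-5 - 439)*438 = -119 - 444*438 = -119 - 194472 = -194591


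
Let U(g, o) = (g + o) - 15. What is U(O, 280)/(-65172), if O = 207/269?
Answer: -17873/4382817 ≈ -0.0040780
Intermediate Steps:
O = 207/269 (O = 207*(1/269) = 207/269 ≈ 0.76952)
U(g, o) = -15 + g + o
U(O, 280)/(-65172) = (-15 + 207/269 + 280)/(-65172) = (71492/269)*(-1/65172) = -17873/4382817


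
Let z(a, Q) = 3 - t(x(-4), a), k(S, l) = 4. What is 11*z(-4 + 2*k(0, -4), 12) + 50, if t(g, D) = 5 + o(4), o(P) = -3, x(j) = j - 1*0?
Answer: 61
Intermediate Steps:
x(j) = j (x(j) = j + 0 = j)
t(g, D) = 2 (t(g, D) = 5 - 3 = 2)
z(a, Q) = 1 (z(a, Q) = 3 - 1*2 = 3 - 2 = 1)
11*z(-4 + 2*k(0, -4), 12) + 50 = 11*1 + 50 = 11 + 50 = 61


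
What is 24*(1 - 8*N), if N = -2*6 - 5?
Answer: 3288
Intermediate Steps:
N = -17 (N = -12 - 5 = -17)
24*(1 - 8*N) = 24*(1 - 8*(-17)) = 24*(1 + 136) = 24*137 = 3288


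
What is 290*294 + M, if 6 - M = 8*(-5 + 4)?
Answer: 85274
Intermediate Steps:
M = 14 (M = 6 - 8*(-5 + 4) = 6 - 8*(-1) = 6 - 1*(-8) = 6 + 8 = 14)
290*294 + M = 290*294 + 14 = 85260 + 14 = 85274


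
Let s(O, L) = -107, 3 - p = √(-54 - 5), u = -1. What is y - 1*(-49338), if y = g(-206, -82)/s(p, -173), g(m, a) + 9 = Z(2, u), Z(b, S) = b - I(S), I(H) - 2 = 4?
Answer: 5279179/107 ≈ 49338.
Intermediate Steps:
I(H) = 6 (I(H) = 2 + 4 = 6)
p = 3 - I*√59 (p = 3 - √(-54 - 5) = 3 - √(-59) = 3 - I*√59 ≈ 3.0 - 7.6811*I)
Z(b, S) = -6 + b (Z(b, S) = b - 1*6 = b - 6 = -6 + b)
g(m, a) = -13 (g(m, a) = -9 + (-6 + 2) = -9 - 4 = -13)
y = 13/107 (y = -13/(-107) = -13*(-1/107) = 13/107 ≈ 0.12150)
y - 1*(-49338) = 13/107 - 1*(-49338) = 13/107 + 49338 = 5279179/107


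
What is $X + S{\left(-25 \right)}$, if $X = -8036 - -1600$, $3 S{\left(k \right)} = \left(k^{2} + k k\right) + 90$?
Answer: $- \frac{17968}{3} \approx -5989.3$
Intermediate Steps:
$S{\left(k \right)} = 30 + \frac{2 k^{2}}{3}$ ($S{\left(k \right)} = \frac{\left(k^{2} + k k\right) + 90}{3} = \frac{\left(k^{2} + k^{2}\right) + 90}{3} = \frac{2 k^{2} + 90}{3} = \frac{90 + 2 k^{2}}{3} = 30 + \frac{2 k^{2}}{3}$)
$X = -6436$ ($X = -8036 + 1600 = -6436$)
$X + S{\left(-25 \right)} = -6436 + \left(30 + \frac{2 \left(-25\right)^{2}}{3}\right) = -6436 + \left(30 + \frac{2}{3} \cdot 625\right) = -6436 + \left(30 + \frac{1250}{3}\right) = -6436 + \frac{1340}{3} = - \frac{17968}{3}$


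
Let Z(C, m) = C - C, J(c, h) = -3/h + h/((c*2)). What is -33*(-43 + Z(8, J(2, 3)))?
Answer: 1419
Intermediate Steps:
J(c, h) = -3/h + h/(2*c) (J(c, h) = -3/h + h/((2*c)) = -3/h + h*(1/(2*c)) = -3/h + h/(2*c))
Z(C, m) = 0
-33*(-43 + Z(8, J(2, 3))) = -33*(-43 + 0) = -33*(-43) = 1419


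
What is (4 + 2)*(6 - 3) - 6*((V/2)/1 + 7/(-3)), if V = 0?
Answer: 32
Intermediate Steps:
(4 + 2)*(6 - 3) - 6*((V/2)/1 + 7/(-3)) = (4 + 2)*(6 - 3) - 6*((0/2)/1 + 7/(-3)) = 6*3 - 6*((0*(½))*1 + 7*(-⅓)) = 18 - 6*(0*1 - 7/3) = 18 - 6*(0 - 7/3) = 18 - 6*(-7/3) = 18 + 14 = 32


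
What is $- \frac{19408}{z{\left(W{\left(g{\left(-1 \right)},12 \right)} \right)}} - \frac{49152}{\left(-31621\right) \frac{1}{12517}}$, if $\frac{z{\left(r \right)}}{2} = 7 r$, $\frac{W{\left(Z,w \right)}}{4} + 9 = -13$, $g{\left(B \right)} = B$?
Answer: $\frac{47411496241}{2434817} \approx 19472.0$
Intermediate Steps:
$W{\left(Z,w \right)} = -88$ ($W{\left(Z,w \right)} = -36 + 4 \left(-13\right) = -36 - 52 = -88$)
$z{\left(r \right)} = 14 r$ ($z{\left(r \right)} = 2 \cdot 7 r = 14 r$)
$- \frac{19408}{z{\left(W{\left(g{\left(-1 \right)},12 \right)} \right)}} - \frac{49152}{\left(-31621\right) \frac{1}{12517}} = - \frac{19408}{14 \left(-88\right)} - \frac{49152}{\left(-31621\right) \frac{1}{12517}} = - \frac{19408}{-1232} - \frac{49152}{\left(-31621\right) \frac{1}{12517}} = \left(-19408\right) \left(- \frac{1}{1232}\right) - \frac{49152}{- \frac{31621}{12517}} = \frac{1213}{77} - - \frac{615235584}{31621} = \frac{1213}{77} + \frac{615235584}{31621} = \frac{47411496241}{2434817}$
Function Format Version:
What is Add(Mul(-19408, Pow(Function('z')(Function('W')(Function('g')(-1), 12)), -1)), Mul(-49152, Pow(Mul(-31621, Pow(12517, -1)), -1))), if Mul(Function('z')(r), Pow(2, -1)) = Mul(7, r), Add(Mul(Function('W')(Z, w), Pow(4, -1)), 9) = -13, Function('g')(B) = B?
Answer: Rational(47411496241, 2434817) ≈ 19472.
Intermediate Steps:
Function('W')(Z, w) = -88 (Function('W')(Z, w) = Add(-36, Mul(4, -13)) = Add(-36, -52) = -88)
Function('z')(r) = Mul(14, r) (Function('z')(r) = Mul(2, Mul(7, r)) = Mul(14, r))
Add(Mul(-19408, Pow(Function('z')(Function('W')(Function('g')(-1), 12)), -1)), Mul(-49152, Pow(Mul(-31621, Pow(12517, -1)), -1))) = Add(Mul(-19408, Pow(Mul(14, -88), -1)), Mul(-49152, Pow(Mul(-31621, Pow(12517, -1)), -1))) = Add(Mul(-19408, Pow(-1232, -1)), Mul(-49152, Pow(Mul(-31621, Rational(1, 12517)), -1))) = Add(Mul(-19408, Rational(-1, 1232)), Mul(-49152, Pow(Rational(-31621, 12517), -1))) = Add(Rational(1213, 77), Mul(-49152, Rational(-12517, 31621))) = Add(Rational(1213, 77), Rational(615235584, 31621)) = Rational(47411496241, 2434817)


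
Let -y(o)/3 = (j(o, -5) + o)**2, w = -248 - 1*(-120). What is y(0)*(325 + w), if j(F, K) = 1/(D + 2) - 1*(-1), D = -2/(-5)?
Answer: -56933/48 ≈ -1186.1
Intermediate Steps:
D = 2/5 (D = -2*(-1/5) = 2/5 ≈ 0.40000)
j(F, K) = 17/12 (j(F, K) = 1/(2/5 + 2) - 1*(-1) = 1/(12/5) + 1 = 5/12 + 1 = 17/12)
w = -128 (w = -248 + 120 = -128)
y(o) = -3*(17/12 + o)**2
y(0)*(325 + w) = (-(17 + 12*0)**2/48)*(325 - 128) = -(17 + 0)**2/48*197 = -1/48*17**2*197 = -1/48*289*197 = -289/48*197 = -56933/48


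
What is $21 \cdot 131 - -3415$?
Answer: $6166$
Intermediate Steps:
$21 \cdot 131 - -3415 = 2751 + 3415 = 6166$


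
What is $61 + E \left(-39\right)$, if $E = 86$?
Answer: $-3293$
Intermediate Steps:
$61 + E \left(-39\right) = 61 + 86 \left(-39\right) = 61 - 3354 = -3293$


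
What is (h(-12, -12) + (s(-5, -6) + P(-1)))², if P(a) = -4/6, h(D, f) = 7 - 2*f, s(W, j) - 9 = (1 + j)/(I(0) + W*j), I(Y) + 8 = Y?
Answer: 6661561/4356 ≈ 1529.3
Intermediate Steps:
I(Y) = -8 + Y
s(W, j) = 9 + (1 + j)/(-8 + W*j) (s(W, j) = 9 + (1 + j)/((-8 + 0) + W*j) = 9 + (1 + j)/(-8 + W*j))
P(a) = -⅔ (P(a) = -4*⅙ = -⅔)
(h(-12, -12) + (s(-5, -6) + P(-1)))² = ((7 - 2*(-12)) + ((-71 - 6 + 9*(-5)*(-6))/(-8 - 5*(-6)) - ⅔))² = ((7 + 24) + ((-71 - 6 + 270)/(-8 + 30) - ⅔))² = (31 + (193/22 - ⅔))² = (31 + 535/66)² = (2581/66)² = 6661561/4356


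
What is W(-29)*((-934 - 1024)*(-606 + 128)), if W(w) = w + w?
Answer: -54283592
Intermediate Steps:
W(w) = 2*w
W(-29)*((-934 - 1024)*(-606 + 128)) = (2*(-29))*((-934 - 1024)*(-606 + 128)) = -(-113564)*(-478) = -58*935924 = -54283592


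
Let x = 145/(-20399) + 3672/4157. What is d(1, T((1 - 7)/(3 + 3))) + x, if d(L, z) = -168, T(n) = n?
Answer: -14171869661/84798643 ≈ -167.12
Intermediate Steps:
x = 74302363/84798643 (x = 145*(-1/20399) + 3672*(1/4157) = -145/20399 + 3672/4157 = 74302363/84798643 ≈ 0.87622)
d(1, T((1 - 7)/(3 + 3))) + x = -168 + 74302363/84798643 = -14171869661/84798643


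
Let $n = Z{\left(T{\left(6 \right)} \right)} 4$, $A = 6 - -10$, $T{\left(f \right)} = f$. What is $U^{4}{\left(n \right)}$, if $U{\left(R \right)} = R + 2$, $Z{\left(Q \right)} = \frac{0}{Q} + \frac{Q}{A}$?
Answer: $\frac{2401}{16} \approx 150.06$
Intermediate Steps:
$A = 16$ ($A = 6 + 10 = 16$)
$Z{\left(Q \right)} = \frac{Q}{16}$ ($Z{\left(Q \right)} = \frac{0}{Q} + \frac{Q}{16} = 0 + Q \frac{1}{16} = 0 + \frac{Q}{16} = \frac{Q}{16}$)
$n = \frac{3}{2}$ ($n = \frac{1}{16} \cdot 6 \cdot 4 = \frac{3}{8} \cdot 4 = \frac{3}{2} \approx 1.5$)
$U{\left(R \right)} = 2 + R$
$U^{4}{\left(n \right)} = \left(2 + \frac{3}{2}\right)^{4} = \left(\frac{7}{2}\right)^{4} = \frac{2401}{16}$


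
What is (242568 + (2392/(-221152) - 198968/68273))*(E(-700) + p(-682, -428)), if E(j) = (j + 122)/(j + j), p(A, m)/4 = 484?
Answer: 620546226170836127333/1321137168400 ≈ 4.6971e+8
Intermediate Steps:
p(A, m) = 1936 (p(A, m) = 4*484 = 1936)
E(j) = (122 + j)/(2*j) (E(j) = (122 + j)/((2*j)) = (122 + j)*(1/(2*j)) = (122 + j)/(2*j))
(242568 + (2392/(-221152) - 198968/68273))*(E(-700) + p(-682, -428)) = (242568 + (2392/(-221152) - 198968/68273))*((½)*(122 - 700)/(-700) + 1936) = (242568 + (2392*(-1/221152) - 198968*1/68273))*((½)*(-1/700)*(-578) + 1936) = (242568 + (-299/27644 - 198968/68273))*(289/700 + 1936) = (242568 - 5520685019/1887338812)*(1355489/700) = (457802480264197/1887338812)*(1355489/700) = 620546226170836127333/1321137168400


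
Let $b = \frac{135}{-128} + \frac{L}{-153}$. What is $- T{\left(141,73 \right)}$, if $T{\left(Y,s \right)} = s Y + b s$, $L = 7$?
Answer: $- \frac{200004889}{19584} \approx -10213.0$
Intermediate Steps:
$b = - \frac{21551}{19584}$ ($b = \frac{135}{-128} + \frac{7}{-153} = 135 \left(- \frac{1}{128}\right) + 7 \left(- \frac{1}{153}\right) = - \frac{135}{128} - \frac{7}{153} = - \frac{21551}{19584} \approx -1.1004$)
$T{\left(Y,s \right)} = - \frac{21551 s}{19584} + Y s$ ($T{\left(Y,s \right)} = s Y - \frac{21551 s}{19584} = Y s - \frac{21551 s}{19584} = - \frac{21551 s}{19584} + Y s$)
$- T{\left(141,73 \right)} = - \frac{73 \left(-21551 + 19584 \cdot 141\right)}{19584} = - \frac{73 \left(-21551 + 2761344\right)}{19584} = - \frac{73 \cdot 2739793}{19584} = \left(-1\right) \frac{200004889}{19584} = - \frac{200004889}{19584}$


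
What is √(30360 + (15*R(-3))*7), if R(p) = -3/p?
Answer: 3*√3385 ≈ 174.54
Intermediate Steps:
√(30360 + (15*R(-3))*7) = √(30360 + (15*(-3/(-3)))*7) = √(30360 + (15*(-3*(-⅓)))*7) = √(30360 + (15*1)*7) = √(30360 + 15*7) = √(30360 + 105) = √30465 = 3*√3385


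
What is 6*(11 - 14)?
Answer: -18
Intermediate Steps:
6*(11 - 14) = 6*(-3) = -18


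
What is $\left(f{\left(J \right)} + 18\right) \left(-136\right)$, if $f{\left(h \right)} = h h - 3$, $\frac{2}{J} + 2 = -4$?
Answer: $- \frac{18496}{9} \approx -2055.1$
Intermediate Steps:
$J = - \frac{1}{3}$ ($J = \frac{2}{-2 - 4} = \frac{2}{-6} = 2 \left(- \frac{1}{6}\right) = - \frac{1}{3} \approx -0.33333$)
$f{\left(h \right)} = -3 + h^{2}$ ($f{\left(h \right)} = h^{2} - 3 = -3 + h^{2}$)
$\left(f{\left(J \right)} + 18\right) \left(-136\right) = \left(\left(-3 + \left(- \frac{1}{3}\right)^{2}\right) + 18\right) \left(-136\right) = \left(\left(-3 + \frac{1}{9}\right) + 18\right) \left(-136\right) = \left(- \frac{26}{9} + 18\right) \left(-136\right) = \frac{136}{9} \left(-136\right) = - \frac{18496}{9}$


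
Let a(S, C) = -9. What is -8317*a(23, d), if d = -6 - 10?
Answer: 74853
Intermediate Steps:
d = -16
-8317*a(23, d) = -8317*(-9) = 74853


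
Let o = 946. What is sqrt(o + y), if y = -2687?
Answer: I*sqrt(1741) ≈ 41.725*I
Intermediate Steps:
sqrt(o + y) = sqrt(946 - 2687) = sqrt(-1741) = I*sqrt(1741)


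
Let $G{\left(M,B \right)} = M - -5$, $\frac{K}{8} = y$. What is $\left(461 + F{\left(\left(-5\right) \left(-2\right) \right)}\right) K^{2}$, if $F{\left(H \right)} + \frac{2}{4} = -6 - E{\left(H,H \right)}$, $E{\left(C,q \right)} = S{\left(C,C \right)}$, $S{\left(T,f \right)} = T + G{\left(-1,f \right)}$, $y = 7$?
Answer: $1381408$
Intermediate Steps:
$K = 56$ ($K = 8 \cdot 7 = 56$)
$G{\left(M,B \right)} = 5 + M$ ($G{\left(M,B \right)} = M + 5 = 5 + M$)
$S{\left(T,f \right)} = 4 + T$ ($S{\left(T,f \right)} = T + \left(5 - 1\right) = T + 4 = 4 + T$)
$E{\left(C,q \right)} = 4 + C$
$F{\left(H \right)} = - \frac{21}{2} - H$ ($F{\left(H \right)} = - \frac{1}{2} - \left(10 + H\right) = - \frac{21}{2} - H$)
$\left(461 + F{\left(\left(-5\right) \left(-2\right) \right)}\right) K^{2} = \left(461 - \left(\frac{21}{2} - -10\right)\right) 56^{2} = \left(461 - \frac{41}{2}\right) 3136 = \frac{881}{2} \cdot 3136 = 1381408$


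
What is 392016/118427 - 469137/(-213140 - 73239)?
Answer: 167823637563/33915005833 ≈ 4.9484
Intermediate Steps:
392016/118427 - 469137/(-213140 - 73239) = 392016*(1/118427) - 469137/(-286379) = 392016/118427 - 469137*(-1/286379) = 392016/118427 + 469137/286379 = 167823637563/33915005833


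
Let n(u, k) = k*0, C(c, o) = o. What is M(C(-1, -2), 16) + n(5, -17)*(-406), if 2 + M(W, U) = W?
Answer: -4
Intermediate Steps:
n(u, k) = 0
M(W, U) = -2 + W
M(C(-1, -2), 16) + n(5, -17)*(-406) = (-2 - 2) + 0*(-406) = -4 + 0 = -4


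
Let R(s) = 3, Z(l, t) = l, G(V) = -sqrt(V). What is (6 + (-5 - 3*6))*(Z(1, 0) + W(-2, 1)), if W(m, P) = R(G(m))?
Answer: -68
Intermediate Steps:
W(m, P) = 3
(6 + (-5 - 3*6))*(Z(1, 0) + W(-2, 1)) = (6 + (-5 - 3*6))*(1 + 3) = (6 + (-5 - 18))*4 = (6 - 23)*4 = -17*4 = -68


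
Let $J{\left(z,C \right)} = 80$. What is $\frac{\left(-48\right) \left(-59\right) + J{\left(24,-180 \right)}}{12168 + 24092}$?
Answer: $\frac{104}{1295} \approx 0.080309$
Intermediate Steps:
$\frac{\left(-48\right) \left(-59\right) + J{\left(24,-180 \right)}}{12168 + 24092} = \frac{\left(-48\right) \left(-59\right) + 80}{12168 + 24092} = \frac{2832 + 80}{36260} = 2912 \cdot \frac{1}{36260} = \frac{104}{1295}$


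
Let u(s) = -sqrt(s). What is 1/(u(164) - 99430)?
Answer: -49715/4943162368 + sqrt(41)/4943162368 ≈ -1.0056e-5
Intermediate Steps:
1/(u(164) - 99430) = 1/(-sqrt(164) - 99430) = 1/(-2*sqrt(41) - 99430) = 1/(-99430 - 2*sqrt(41))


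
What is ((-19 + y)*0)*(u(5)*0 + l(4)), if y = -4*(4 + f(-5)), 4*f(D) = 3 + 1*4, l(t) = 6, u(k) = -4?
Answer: 0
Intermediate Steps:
f(D) = 7/4 (f(D) = (3 + 1*4)/4 = (3 + 4)/4 = (¼)*7 = 7/4)
y = -23 (y = -4*(4 + 7/4) = -4*23/4 = -23)
((-19 + y)*0)*(u(5)*0 + l(4)) = ((-19 - 23)*0)*(-4*0 + 6) = (-42*0)*(0 + 6) = 0*6 = 0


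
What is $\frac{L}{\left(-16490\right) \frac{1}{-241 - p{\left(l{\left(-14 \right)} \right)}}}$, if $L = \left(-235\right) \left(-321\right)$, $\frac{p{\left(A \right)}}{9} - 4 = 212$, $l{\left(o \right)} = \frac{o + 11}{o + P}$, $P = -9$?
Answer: $\frac{32965095}{3298} \approx 9995.5$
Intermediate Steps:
$l{\left(o \right)} = \frac{11 + o}{-9 + o}$ ($l{\left(o \right)} = \frac{o + 11}{o - 9} = \frac{11 + o}{-9 + o}$)
$p{\left(A \right)} = 1944$ ($p{\left(A \right)} = 36 + 9 \cdot 212 = 36 + 1908 = 1944$)
$L = 75435$
$\frac{L}{\left(-16490\right) \frac{1}{-241 - p{\left(l{\left(-14 \right)} \right)}}} = \frac{75435}{\left(-16490\right) \frac{1}{-241 - 1944}} = \frac{75435}{\left(-16490\right) \frac{1}{-2185}} = \frac{75435}{\left(-16490\right) \left(- \frac{1}{2185}\right)} = \frac{75435}{\frac{3298}{437}} = 75435 \cdot \frac{437}{3298} = \frac{32965095}{3298}$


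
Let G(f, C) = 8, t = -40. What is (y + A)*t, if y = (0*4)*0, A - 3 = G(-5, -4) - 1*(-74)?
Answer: -3400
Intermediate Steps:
A = 85 (A = 3 + (8 - 1*(-74)) = 3 + (8 + 74) = 3 + 82 = 85)
y = 0 (y = 0*0 = 0)
(y + A)*t = (0 + 85)*(-40) = 85*(-40) = -3400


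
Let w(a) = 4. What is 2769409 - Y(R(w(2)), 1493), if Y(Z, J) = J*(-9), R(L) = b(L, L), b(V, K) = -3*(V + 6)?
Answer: 2782846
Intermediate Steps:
b(V, K) = -18 - 3*V (b(V, K) = -3*(6 + V) = -18 - 3*V)
R(L) = -18 - 3*L
Y(Z, J) = -9*J
2769409 - Y(R(w(2)), 1493) = 2769409 - (-9)*1493 = 2769409 - 1*(-13437) = 2769409 + 13437 = 2782846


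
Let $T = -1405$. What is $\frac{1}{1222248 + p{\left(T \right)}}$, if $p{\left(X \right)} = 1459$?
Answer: $\frac{1}{1223707} \approx 8.1719 \cdot 10^{-7}$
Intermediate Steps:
$\frac{1}{1222248 + p{\left(T \right)}} = \frac{1}{1222248 + 1459} = \frac{1}{1223707}$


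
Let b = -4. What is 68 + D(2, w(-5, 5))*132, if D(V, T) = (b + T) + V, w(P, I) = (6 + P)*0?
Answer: -196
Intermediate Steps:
w(P, I) = 0
D(V, T) = -4 + T + V (D(V, T) = (-4 + T) + V = -4 + T + V)
68 + D(2, w(-5, 5))*132 = 68 + (-4 + 0 + 2)*132 = 68 - 2*132 = 68 - 264 = -196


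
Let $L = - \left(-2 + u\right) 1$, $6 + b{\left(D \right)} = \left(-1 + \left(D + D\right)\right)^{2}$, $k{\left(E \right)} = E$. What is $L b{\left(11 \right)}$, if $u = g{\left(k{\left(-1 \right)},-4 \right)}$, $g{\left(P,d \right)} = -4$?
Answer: $2610$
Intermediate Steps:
$u = -4$
$b{\left(D \right)} = -6 + \left(-1 + 2 D\right)^{2}$ ($b{\left(D \right)} = -6 + \left(-1 + \left(D + D\right)\right)^{2} = -6 + \left(-1 + 2 D\right)^{2}$)
$L = 6$ ($L = - \left(-2 - 4\right) 1 = - \left(-6\right) 1 = \left(-1\right) \left(-6\right) = 6$)
$L b{\left(11 \right)} = 6 \left(-6 + \left(-1 + 2 \cdot 11\right)^{2}\right) = 6 \left(-6 + \left(-1 + 22\right)^{2}\right) = 6 \left(-6 + 21^{2}\right) = 6 \left(-6 + 441\right) = 6 \cdot 435 = 2610$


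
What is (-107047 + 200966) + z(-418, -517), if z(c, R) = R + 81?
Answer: 93483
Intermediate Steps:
z(c, R) = 81 + R
(-107047 + 200966) + z(-418, -517) = (-107047 + 200966) + (81 - 517) = 93919 - 436 = 93483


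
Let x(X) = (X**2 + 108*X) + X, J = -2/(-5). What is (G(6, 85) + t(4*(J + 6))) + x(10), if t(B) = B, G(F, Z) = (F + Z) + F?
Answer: 6563/5 ≈ 1312.6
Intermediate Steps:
J = 2/5 (J = -2*(-1/5) = 2/5 ≈ 0.40000)
G(F, Z) = Z + 2*F
x(X) = X**2 + 109*X
(G(6, 85) + t(4*(J + 6))) + x(10) = ((85 + 2*6) + 4*(2/5 + 6)) + 10*(109 + 10) = ((85 + 12) + 4*(32/5)) + 10*119 = (97 + 128/5) + 1190 = 613/5 + 1190 = 6563/5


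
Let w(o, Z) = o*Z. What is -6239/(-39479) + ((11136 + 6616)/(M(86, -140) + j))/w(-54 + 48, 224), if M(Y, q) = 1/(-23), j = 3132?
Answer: 10498391371/68252874360 ≈ 0.15382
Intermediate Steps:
M(Y, q) = -1/23
w(o, Z) = Z*o
-6239/(-39479) + ((11136 + 6616)/(M(86, -140) + j))/w(-54 + 48, 224) = -6239/(-39479) + ((11136 + 6616)/(-1/23 + 3132))/((224*(-54 + 48))) = -6239*(-1/39479) + (17752/(72035/23))/((224*(-6))) = 6239/39479 + (17752*(23/72035))/(-1344) = 6239/39479 + (408296/72035)*(-1/1344) = 6239/39479 - 7291/1728840 = 10498391371/68252874360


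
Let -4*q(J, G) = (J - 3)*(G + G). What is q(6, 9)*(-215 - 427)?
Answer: 8667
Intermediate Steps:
q(J, G) = -G*(-3 + J)/2 (q(J, G) = -(J - 3)*(G + G)/4 = -(-3 + J)*2*G/4 = -G*(-3 + J)/2)
q(6, 9)*(-215 - 427) = ((1/2)*9*(3 - 1*6))*(-215 - 427) = ((1/2)*9*(3 - 6))*(-642) = ((1/2)*9*(-3))*(-642) = -27/2*(-642) = 8667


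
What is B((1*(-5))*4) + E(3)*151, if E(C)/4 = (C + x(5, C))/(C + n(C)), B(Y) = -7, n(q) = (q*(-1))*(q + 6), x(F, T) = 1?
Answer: -323/3 ≈ -107.67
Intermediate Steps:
n(q) = -q*(6 + q) (n(q) = (-q)*(6 + q) = -q*(6 + q))
E(C) = 4*(1 + C)/(C - C*(6 + C)) (E(C) = 4*((C + 1)/(C - C*(6 + C))) = 4*((1 + C)/(C - C*(6 + C))) = 4*(1 + C)/(C - C*(6 + C)))
B((1*(-5))*4) + E(3)*151 = -7 + (4*(-1 - 1*3)/(3*(5 + 3)))*151 = -7 + (4*(1/3)*(-1 - 3)/8)*151 = -7 + (4*(1/3)*(1/8)*(-4))*151 = -7 - 2/3*151 = -7 - 302/3 = -323/3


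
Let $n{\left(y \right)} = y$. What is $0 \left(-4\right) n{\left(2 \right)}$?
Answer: $0$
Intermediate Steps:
$0 \left(-4\right) n{\left(2 \right)} = 0 \left(-4\right) 2 = 0 \cdot 2 = 0$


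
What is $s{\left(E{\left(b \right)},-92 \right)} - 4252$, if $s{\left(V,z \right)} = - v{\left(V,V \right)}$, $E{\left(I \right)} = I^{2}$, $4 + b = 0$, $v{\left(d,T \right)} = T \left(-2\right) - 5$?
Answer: $-4215$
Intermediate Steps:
$v{\left(d,T \right)} = -5 - 2 T$ ($v{\left(d,T \right)} = - 2 T - 5 = -5 - 2 T$)
$b = -4$ ($b = -4 + 0 = -4$)
$s{\left(V,z \right)} = 5 + 2 V$ ($s{\left(V,z \right)} = - (-5 - 2 V) = 5 + 2 V$)
$s{\left(E{\left(b \right)},-92 \right)} - 4252 = \left(5 + 2 \left(-4\right)^{2}\right) - 4252 = \left(5 + 2 \cdot 16\right) - 4252 = \left(5 + 32\right) - 4252 = 37 - 4252 = -4215$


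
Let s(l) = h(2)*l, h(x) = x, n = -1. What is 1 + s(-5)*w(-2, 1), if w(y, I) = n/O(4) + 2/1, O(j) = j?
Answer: -33/2 ≈ -16.500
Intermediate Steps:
w(y, I) = 7/4 (w(y, I) = -1/4 + 2/1 = -1*¼ + 2*1 = -¼ + 2 = 7/4)
s(l) = 2*l
1 + s(-5)*w(-2, 1) = 1 + (2*(-5))*(7/4) = 1 - 10*7/4 = 1 - 35/2 = -33/2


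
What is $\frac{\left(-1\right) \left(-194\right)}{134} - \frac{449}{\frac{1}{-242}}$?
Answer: $\frac{7280183}{67} \approx 1.0866 \cdot 10^{5}$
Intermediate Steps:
$\frac{\left(-1\right) \left(-194\right)}{134} - \frac{449}{\frac{1}{-242}} = 194 \cdot \frac{1}{134} - \frac{449}{- \frac{1}{242}} = \frac{97}{67} - -108658 = \frac{97}{67} + 108658 = \frac{7280183}{67}$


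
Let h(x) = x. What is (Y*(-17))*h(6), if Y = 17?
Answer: -1734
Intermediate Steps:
(Y*(-17))*h(6) = (17*(-17))*6 = -289*6 = -1734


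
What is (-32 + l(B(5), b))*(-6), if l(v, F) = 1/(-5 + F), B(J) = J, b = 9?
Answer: 381/2 ≈ 190.50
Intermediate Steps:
(-32 + l(B(5), b))*(-6) = (-32 + 1/(-5 + 9))*(-6) = (-32 + 1/4)*(-6) = (-32 + ¼)*(-6) = -127/4*(-6) = 381/2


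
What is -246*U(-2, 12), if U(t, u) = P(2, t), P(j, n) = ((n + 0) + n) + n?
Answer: 1476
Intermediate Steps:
P(j, n) = 3*n (P(j, n) = (n + n) + n = 2*n + n = 3*n)
U(t, u) = 3*t
-246*U(-2, 12) = -738*(-2) = -246*(-6) = 1476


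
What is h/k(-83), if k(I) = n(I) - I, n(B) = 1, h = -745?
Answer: -745/84 ≈ -8.8690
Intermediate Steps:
k(I) = 1 - I
h/k(-83) = -745/(1 - 1*(-83)) = -745/(1 + 83) = -745/84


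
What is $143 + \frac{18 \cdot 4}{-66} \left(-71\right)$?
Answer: $\frac{2425}{11} \approx 220.45$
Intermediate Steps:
$143 + \frac{18 \cdot 4}{-66} \left(-71\right) = 143 + 72 \left(- \frac{1}{66}\right) \left(-71\right) = 143 - - \frac{852}{11} = 143 + \frac{852}{11} = \frac{2425}{11}$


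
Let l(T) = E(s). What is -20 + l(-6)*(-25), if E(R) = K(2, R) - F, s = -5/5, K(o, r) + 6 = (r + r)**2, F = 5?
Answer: 155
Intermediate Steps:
K(o, r) = -6 + 4*r**2 (K(o, r) = -6 + (r + r)**2 = -6 + (2*r)**2 = -6 + 4*r**2)
s = -1 (s = -5*1/5 = -1)
E(R) = -11 + 4*R**2 (E(R) = (-6 + 4*R**2) - 1*5 = (-6 + 4*R**2) - 5 = -11 + 4*R**2)
l(T) = -7 (l(T) = -11 + 4*(-1)**2 = -11 + 4*1 = -11 + 4 = -7)
-20 + l(-6)*(-25) = -20 - 7*(-25) = -20 + 175 = 155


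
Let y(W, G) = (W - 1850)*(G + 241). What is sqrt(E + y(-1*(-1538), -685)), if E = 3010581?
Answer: 3*sqrt(349901) ≈ 1774.6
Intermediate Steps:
y(W, G) = (-1850 + W)*(241 + G)
sqrt(E + y(-1*(-1538), -685)) = sqrt(3010581 + (-445850 - 1850*(-685) + 241*(-1*(-1538)) - (-685)*(-1538))) = sqrt(3010581 + (-445850 + 1267250 + 241*1538 - 685*1538)) = sqrt(3010581 + (-445850 + 1267250 + 370658 - 1053530)) = sqrt(3010581 + 138528) = sqrt(3149109) = 3*sqrt(349901)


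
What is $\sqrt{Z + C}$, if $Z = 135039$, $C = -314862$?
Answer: $i \sqrt{179823} \approx 424.06 i$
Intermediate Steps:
$\sqrt{Z + C} = \sqrt{135039 - 314862} = \sqrt{-179823} = i \sqrt{179823}$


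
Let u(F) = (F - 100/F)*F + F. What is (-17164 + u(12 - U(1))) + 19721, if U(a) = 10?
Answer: 2463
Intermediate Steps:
u(F) = F + F*(F - 100/F) (u(F) = F*(F - 100/F) + F = F + F*(F - 100/F))
(-17164 + u(12 - U(1))) + 19721 = (-17164 + (-100 + (12 - 1*10) + (12 - 1*10)**2)) + 19721 = (-17164 + (-100 + (12 - 10) + (12 - 10)**2)) + 19721 = (-17164 + (-100 + 2 + 2**2)) + 19721 = (-17164 + (-100 + 2 + 4)) + 19721 = (-17164 - 94) + 19721 = -17258 + 19721 = 2463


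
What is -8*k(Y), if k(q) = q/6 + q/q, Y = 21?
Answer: -36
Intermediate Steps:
k(q) = 1 + q/6 (k(q) = q*(⅙) + 1 = q/6 + 1 = 1 + q/6)
-8*k(Y) = -8*(1 + (⅙)*21) = -8*(1 + 7/2) = -8*9/2 = -36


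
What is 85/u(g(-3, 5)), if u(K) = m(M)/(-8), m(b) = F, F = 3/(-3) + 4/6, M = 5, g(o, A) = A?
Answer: 2040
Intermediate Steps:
F = -⅓ (F = 3*(-⅓) + 4*(⅙) = -1 + ⅔ = -⅓ ≈ -0.33333)
m(b) = -⅓
u(K) = 1/24 (u(K) = -⅓/(-8) = -⅓*(-⅛) = 1/24)
85/u(g(-3, 5)) = 85/(1/24) = 85*24 = 2040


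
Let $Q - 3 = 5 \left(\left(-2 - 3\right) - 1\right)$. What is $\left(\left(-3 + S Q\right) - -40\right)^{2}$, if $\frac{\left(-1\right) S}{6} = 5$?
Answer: $717409$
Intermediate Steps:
$Q = -27$ ($Q = 3 + 5 \left(\left(-2 - 3\right) - 1\right) = 3 + 5 \left(-5 - 1\right) = 3 + 5 \left(-6\right) = 3 - 30 = -27$)
$S = -30$ ($S = \left(-6\right) 5 = -30$)
$\left(\left(-3 + S Q\right) - -40\right)^{2} = \left(\left(-3 - -810\right) - -40\right)^{2} = \left(\left(-3 + 810\right) + 40\right)^{2} = \left(807 + 40\right)^{2} = 847^{2} = 717409$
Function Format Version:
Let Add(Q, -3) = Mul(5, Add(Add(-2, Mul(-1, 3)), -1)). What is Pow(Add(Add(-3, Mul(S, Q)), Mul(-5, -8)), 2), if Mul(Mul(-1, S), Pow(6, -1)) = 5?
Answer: 717409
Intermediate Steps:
Q = -27 (Q = Add(3, Mul(5, Add(Add(-2, Mul(-1, 3)), -1))) = Add(3, Mul(5, Add(Add(-2, -3), -1))) = Add(3, Mul(5, Add(-5, -1))) = Add(3, Mul(5, -6)) = Add(3, -30) = -27)
S = -30 (S = Mul(-6, 5) = -30)
Pow(Add(Add(-3, Mul(S, Q)), Mul(-5, -8)), 2) = Pow(Add(Add(-3, Mul(-30, -27)), Mul(-5, -8)), 2) = Pow(Add(Add(-3, 810), 40), 2) = Pow(Add(807, 40), 2) = Pow(847, 2) = 717409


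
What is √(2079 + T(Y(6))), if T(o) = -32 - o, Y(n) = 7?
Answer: 2*√510 ≈ 45.166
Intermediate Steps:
√(2079 + T(Y(6))) = √(2079 + (-32 - 1*7)) = √(2079 + (-32 - 7)) = √(2079 - 39) = √2040 = 2*√510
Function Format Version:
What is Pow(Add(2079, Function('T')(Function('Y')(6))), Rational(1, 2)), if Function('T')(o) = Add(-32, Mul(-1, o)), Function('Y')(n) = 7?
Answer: Mul(2, Pow(510, Rational(1, 2))) ≈ 45.166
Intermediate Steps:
Pow(Add(2079, Function('T')(Function('Y')(6))), Rational(1, 2)) = Pow(Add(2079, Add(-32, Mul(-1, 7))), Rational(1, 2)) = Pow(Add(2079, Add(-32, -7)), Rational(1, 2)) = Pow(Add(2079, -39), Rational(1, 2)) = Pow(2040, Rational(1, 2)) = Mul(2, Pow(510, Rational(1, 2)))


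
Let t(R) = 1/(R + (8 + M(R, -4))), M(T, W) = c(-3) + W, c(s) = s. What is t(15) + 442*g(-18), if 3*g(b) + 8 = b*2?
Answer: -311165/48 ≈ -6482.6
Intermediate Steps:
M(T, W) = -3 + W
t(R) = 1/(1 + R) (t(R) = 1/(R + (8 + (-3 - 4))) = 1/(R + (8 - 7)) = 1/(R + 1) = 1/(1 + R))
g(b) = -8/3 + 2*b/3 (g(b) = -8/3 + (b*2)/3 = -8/3 + (2*b)/3 = -8/3 + 2*b/3)
t(15) + 442*g(-18) = 1/(1 + 15) + 442*(-8/3 + (2/3)*(-18)) = 1/16 + 442*(-8/3 - 12) = 1/16 + 442*(-44/3) = 1/16 - 19448/3 = -311165/48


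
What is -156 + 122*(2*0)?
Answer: -156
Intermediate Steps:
-156 + 122*(2*0) = -156 + 122*0 = -156 + 0 = -156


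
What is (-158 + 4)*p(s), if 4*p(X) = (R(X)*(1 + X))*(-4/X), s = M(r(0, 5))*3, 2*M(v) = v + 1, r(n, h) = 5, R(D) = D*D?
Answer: 13860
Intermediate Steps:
R(D) = D²
M(v) = ½ + v/2 (M(v) = (v + 1)/2 = (1 + v)/2 = ½ + v/2)
s = 9 (s = (½ + (½)*5)*3 = (½ + 5/2)*3 = 3*3 = 9)
p(X) = -X*(1 + X) (p(X) = ((X²*(1 + X))*(-4/X))/4 = (-4*X*(1 + X))/4 = -X*(1 + X))
(-158 + 4)*p(s) = (-158 + 4)*(-1*9*(1 + 9)) = -(-154)*9*10 = -154*(-90) = 13860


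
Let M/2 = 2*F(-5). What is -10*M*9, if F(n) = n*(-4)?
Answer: -7200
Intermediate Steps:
F(n) = -4*n
M = 80 (M = 2*(2*(-4*(-5))) = 2*(2*20) = 2*40 = 80)
-10*M*9 = -10*80*9 = -800*9 = -7200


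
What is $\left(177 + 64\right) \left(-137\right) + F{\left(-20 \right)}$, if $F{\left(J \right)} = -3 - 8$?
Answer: $-33028$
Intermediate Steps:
$F{\left(J \right)} = -11$ ($F{\left(J \right)} = -3 - 8 = -11$)
$\left(177 + 64\right) \left(-137\right) + F{\left(-20 \right)} = \left(177 + 64\right) \left(-137\right) - 11 = 241 \left(-137\right) - 11 = -33017 - 11 = -33028$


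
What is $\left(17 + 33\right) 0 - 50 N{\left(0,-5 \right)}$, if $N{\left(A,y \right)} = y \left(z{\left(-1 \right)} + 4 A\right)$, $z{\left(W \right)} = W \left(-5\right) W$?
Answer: $-1250$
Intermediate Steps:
$z{\left(W \right)} = - 5 W^{2}$ ($z{\left(W \right)} = - 5 W W = - 5 W^{2}$)
$N{\left(A,y \right)} = y \left(-5 + 4 A\right)$ ($N{\left(A,y \right)} = y \left(- 5 \left(-1\right)^{2} + 4 A\right) = y \left(\left(-5\right) 1 + 4 A\right) = y \left(-5 + 4 A\right)$)
$\left(17 + 33\right) 0 - 50 N{\left(0,-5 \right)} = \left(17 + 33\right) 0 - 50 \left(- 5 \left(-5 + 4 \cdot 0\right)\right) = 50 \cdot 0 - 50 \left(- 5 \left(-5 + 0\right)\right) = 0 - 50 \left(\left(-5\right) \left(-5\right)\right) = 0 - 1250 = -1250$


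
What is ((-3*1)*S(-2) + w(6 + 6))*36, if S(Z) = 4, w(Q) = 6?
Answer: -216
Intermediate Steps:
((-3*1)*S(-2) + w(6 + 6))*36 = (-3*1*4 + 6)*36 = (-3*4 + 6)*36 = (-12 + 6)*36 = -6*36 = -216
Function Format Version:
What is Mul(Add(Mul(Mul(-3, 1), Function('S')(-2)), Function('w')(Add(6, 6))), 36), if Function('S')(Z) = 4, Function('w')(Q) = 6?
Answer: -216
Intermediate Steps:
Mul(Add(Mul(Mul(-3, 1), Function('S')(-2)), Function('w')(Add(6, 6))), 36) = Mul(Add(Mul(Mul(-3, 1), 4), 6), 36) = Mul(Add(Mul(-3, 4), 6), 36) = Mul(Add(-12, 6), 36) = Mul(-6, 36) = -216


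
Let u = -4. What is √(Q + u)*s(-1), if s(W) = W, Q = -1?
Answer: -I*√5 ≈ -2.2361*I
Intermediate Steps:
√(Q + u)*s(-1) = √(-1 - 4)*(-1) = √(-5)*(-1) = (I*√5)*(-1) = -I*√5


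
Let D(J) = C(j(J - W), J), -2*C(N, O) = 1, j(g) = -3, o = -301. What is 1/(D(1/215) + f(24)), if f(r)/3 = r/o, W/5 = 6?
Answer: -602/445 ≈ -1.3528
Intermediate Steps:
W = 30 (W = 5*6 = 30)
f(r) = -3*r/301 (f(r) = 3*(r/(-301)) = 3*(r*(-1/301)) = 3*(-r/301) = -3*r/301)
C(N, O) = -1/2 (C(N, O) = -1/2*1 = -1/2)
D(J) = -1/2
1/(D(1/215) + f(24)) = 1/(-1/2 - 3/301*24) = 1/(-1/2 - 72/301) = 1/(-445/602) = -602/445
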